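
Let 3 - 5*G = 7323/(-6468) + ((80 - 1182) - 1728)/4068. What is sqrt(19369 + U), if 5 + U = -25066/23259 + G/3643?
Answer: sqrt(1052469856189183385970612552715)/7372578044370 ≈ 139.15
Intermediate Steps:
G = 10585823/10963260 (G = 3/5 - (7323/(-6468) + ((80 - 1182) - 1728)/4068)/5 = 3/5 - (7323*(-1/6468) + (-1102 - 1728)*(1/4068))/5 = 3/5 - (-2441/2156 - 2830*1/4068)/5 = 3/5 - (-2441/2156 - 1415/2034)/5 = 3/5 - 1/5*(-4007867/2192652) = 3/5 + 4007867/10963260 = 10585823/10963260 ≈ 0.96557)
U = -1881864280367941/309648277863540 (U = -5 + (-25066/23259 + (10585823/10963260)/3643) = -5 + (-25066*1/23259 + (10585823/10963260)*(1/3643)) = -5 + (-25066/23259 + 10585823/39939156180) = -5 - 333622891050241/309648277863540 = -1881864280367941/309648277863540 ≈ -6.0774)
sqrt(19369 + U) = sqrt(19369 - 1881864280367941/309648277863540) = sqrt(5995695629658538319/309648277863540) = sqrt(1052469856189183385970612552715)/7372578044370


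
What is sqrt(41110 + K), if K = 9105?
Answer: 11*sqrt(415) ≈ 224.09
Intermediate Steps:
sqrt(41110 + K) = sqrt(41110 + 9105) = sqrt(50215) = 11*sqrt(415)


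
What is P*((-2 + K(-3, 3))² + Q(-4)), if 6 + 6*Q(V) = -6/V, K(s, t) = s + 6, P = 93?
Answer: 93/4 ≈ 23.250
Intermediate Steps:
K(s, t) = 6 + s
Q(V) = -1 - 1/V (Q(V) = -1 + (-6/V)/6 = -1 - 1/V)
P*((-2 + K(-3, 3))² + Q(-4)) = 93*((-2 + (6 - 3))² + (-1 - 1*(-4))/(-4)) = 93*((-2 + 3)² - (-1 + 4)/4) = 93*(1² - ¼*3) = 93*(1 - ¾) = 93*(¼) = 93/4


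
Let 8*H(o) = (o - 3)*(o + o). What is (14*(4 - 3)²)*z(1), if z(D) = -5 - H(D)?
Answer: -63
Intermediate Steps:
H(o) = o*(-3 + o)/4 (H(o) = ((o - 3)*(o + o))/8 = ((-3 + o)*(2*o))/8 = (2*o*(-3 + o))/8 = o*(-3 + o)/4)
z(D) = -5 - D*(-3 + D)/4
(14*(4 - 3)²)*z(1) = (14*(4 - 3)²)*(-5 - ¼*1*(-3 + 1)) = (14*1²)*(-5 - ¼*1*(-2)) = (14*1)*(-5 + ½) = 14*(-9/2) = -63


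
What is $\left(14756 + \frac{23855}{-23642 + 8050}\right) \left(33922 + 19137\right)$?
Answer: $\frac{12206312991123}{15592} \approx 7.8286 \cdot 10^{8}$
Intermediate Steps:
$\left(14756 + \frac{23855}{-23642 + 8050}\right) \left(33922 + 19137\right) = \left(14756 + \frac{23855}{-15592}\right) 53059 = \left(14756 + 23855 \left(- \frac{1}{15592}\right)\right) 53059 = \left(14756 - \frac{23855}{15592}\right) 53059 = \frac{230051697}{15592} \cdot 53059 = \frac{12206312991123}{15592}$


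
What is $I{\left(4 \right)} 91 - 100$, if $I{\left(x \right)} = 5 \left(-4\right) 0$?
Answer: $-100$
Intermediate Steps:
$I{\left(x \right)} = 0$ ($I{\left(x \right)} = \left(-20\right) 0 = 0$)
$I{\left(4 \right)} 91 - 100 = 0 \cdot 91 - 100 = 0 - 100 = -100$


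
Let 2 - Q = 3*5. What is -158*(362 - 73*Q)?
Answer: -207138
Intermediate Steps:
Q = -13 (Q = 2 - 3*5 = 2 - 1*15 = 2 - 15 = -13)
-158*(362 - 73*Q) = -158*(362 - 73*(-13)) = -158*(362 + 949) = -158*1311 = -207138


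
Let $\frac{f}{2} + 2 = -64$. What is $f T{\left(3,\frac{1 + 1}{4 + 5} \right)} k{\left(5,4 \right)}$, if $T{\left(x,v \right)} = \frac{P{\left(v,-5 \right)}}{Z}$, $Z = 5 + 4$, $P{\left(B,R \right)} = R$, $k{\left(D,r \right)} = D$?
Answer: $\frac{1100}{3} \approx 366.67$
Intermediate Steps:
$f = -132$ ($f = -4 + 2 \left(-64\right) = -4 - 128 = -132$)
$Z = 9$
$T{\left(x,v \right)} = - \frac{5}{9}$
$f T{\left(3,\frac{1 + 1}{4 + 5} \right)} k{\left(5,4 \right)} = \left(-132\right) \left(- \frac{5}{9}\right) 5 = \frac{220}{3} \cdot 5 = \frac{1100}{3}$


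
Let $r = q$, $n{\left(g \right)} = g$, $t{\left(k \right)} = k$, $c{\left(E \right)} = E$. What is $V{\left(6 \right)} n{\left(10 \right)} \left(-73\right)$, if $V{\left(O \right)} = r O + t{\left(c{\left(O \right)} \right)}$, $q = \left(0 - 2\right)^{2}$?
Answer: $-21900$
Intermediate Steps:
$q = 4$ ($q = \left(-2\right)^{2} = 4$)
$r = 4$
$V{\left(O \right)} = 5 O$ ($V{\left(O \right)} = 4 O + O = 5 O$)
$V{\left(6 \right)} n{\left(10 \right)} \left(-73\right) = 5 \cdot 6 \cdot 10 \left(-73\right) = 30 \cdot 10 \left(-73\right) = 300 \left(-73\right) = -21900$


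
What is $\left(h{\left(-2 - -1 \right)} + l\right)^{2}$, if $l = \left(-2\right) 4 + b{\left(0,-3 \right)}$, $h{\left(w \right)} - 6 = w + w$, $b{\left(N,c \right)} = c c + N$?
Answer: $25$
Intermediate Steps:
$b{\left(N,c \right)} = N + c^{2}$ ($b{\left(N,c \right)} = c^{2} + N = N + c^{2}$)
$h{\left(w \right)} = 6 + 2 w$ ($h{\left(w \right)} = 6 + \left(w + w\right) = 6 + 2 w$)
$l = 1$ ($l = \left(-2\right) 4 + \left(0 + \left(-3\right)^{2}\right) = -8 + \left(0 + 9\right) = -8 + 9 = 1$)
$\left(h{\left(-2 - -1 \right)} + l\right)^{2} = \left(\left(6 + 2 \left(-2 - -1\right)\right) + 1\right)^{2} = \left(\left(6 + 2 \left(-2 + 1\right)\right) + 1\right)^{2} = \left(\left(6 + 2 \left(-1\right)\right) + 1\right)^{2} = \left(\left(6 - 2\right) + 1\right)^{2} = \left(4 + 1\right)^{2} = 5^{2} = 25$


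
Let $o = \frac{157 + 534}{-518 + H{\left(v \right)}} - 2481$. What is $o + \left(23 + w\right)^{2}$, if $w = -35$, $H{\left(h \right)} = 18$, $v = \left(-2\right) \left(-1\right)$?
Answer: $- \frac{1169191}{500} \approx -2338.4$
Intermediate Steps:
$v = 2$
$o = - \frac{1241191}{500}$ ($o = \frac{157 + 534}{-518 + 18} - 2481 = \frac{691}{-500} - 2481 = 691 \left(- \frac{1}{500}\right) - 2481 = - \frac{691}{500} - 2481 = - \frac{1241191}{500} \approx -2482.4$)
$o + \left(23 + w\right)^{2} = - \frac{1241191}{500} + \left(23 - 35\right)^{2} = - \frac{1241191}{500} + \left(-12\right)^{2} = - \frac{1241191}{500} + 144 = - \frac{1169191}{500}$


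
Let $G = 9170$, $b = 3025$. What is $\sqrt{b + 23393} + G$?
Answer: $9170 + \sqrt{26418} \approx 9332.5$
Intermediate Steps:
$\sqrt{b + 23393} + G = \sqrt{3025 + 23393} + 9170 = \sqrt{26418} + 9170 = 9170 + \sqrt{26418}$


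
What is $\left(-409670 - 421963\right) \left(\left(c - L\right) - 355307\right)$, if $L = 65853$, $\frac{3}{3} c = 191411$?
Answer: $191066850117$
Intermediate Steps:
$c = 191411$
$\left(-409670 - 421963\right) \left(\left(c - L\right) - 355307\right) = \left(-409670 - 421963\right) \left(\left(191411 - 65853\right) - 355307\right) = - 831633 \left(\left(191411 - 65853\right) - 355307\right) = - 831633 \left(125558 - 355307\right) = \left(-831633\right) \left(-229749\right) = 191066850117$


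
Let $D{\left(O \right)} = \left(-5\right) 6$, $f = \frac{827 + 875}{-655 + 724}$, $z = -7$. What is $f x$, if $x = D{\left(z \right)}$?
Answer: $-740$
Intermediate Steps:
$f = \frac{74}{3}$ ($f = \frac{1702}{69} = 1702 \cdot \frac{1}{69} = \frac{74}{3} \approx 24.667$)
$D{\left(O \right)} = -30$
$x = -30$
$f x = \frac{74}{3} \left(-30\right) = -740$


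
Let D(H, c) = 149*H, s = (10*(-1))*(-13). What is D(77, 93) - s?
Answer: 11343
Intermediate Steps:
s = 130 (s = -10*(-13) = 130)
D(77, 93) - s = 149*77 - 1*130 = 11473 - 130 = 11343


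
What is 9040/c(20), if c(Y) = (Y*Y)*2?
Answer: 113/10 ≈ 11.300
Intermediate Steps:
c(Y) = 2*Y**2 (c(Y) = Y**2*2 = 2*Y**2)
9040/c(20) = 9040/((2*20**2)) = 9040/((2*400)) = 9040/800 = 9040*(1/800) = 113/10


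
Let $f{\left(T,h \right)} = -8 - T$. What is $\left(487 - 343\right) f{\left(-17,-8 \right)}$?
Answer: $1296$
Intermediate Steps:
$\left(487 - 343\right) f{\left(-17,-8 \right)} = \left(487 - 343\right) \left(-8 - -17\right) = 144 \left(-8 + 17\right) = 144 \cdot 9 = 1296$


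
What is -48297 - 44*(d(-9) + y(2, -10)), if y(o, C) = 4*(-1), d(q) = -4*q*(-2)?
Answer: -44953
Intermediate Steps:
d(q) = 8*q
y(o, C) = -4
-48297 - 44*(d(-9) + y(2, -10)) = -48297 - 44*(8*(-9) - 4) = -48297 - 44*(-72 - 4) = -48297 - 44*(-76) = -48297 + 3344 = -44953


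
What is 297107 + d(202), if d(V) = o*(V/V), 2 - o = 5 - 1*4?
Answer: 297108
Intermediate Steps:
o = 1 (o = 2 - (5 - 1*4) = 2 - (5 - 4) = 2 - 1*1 = 2 - 1 = 1)
d(V) = 1 (d(V) = 1*(V/V) = 1*1 = 1)
297107 + d(202) = 297107 + 1 = 297108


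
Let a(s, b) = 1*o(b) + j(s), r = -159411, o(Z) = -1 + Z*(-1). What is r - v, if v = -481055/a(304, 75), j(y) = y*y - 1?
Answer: -14719371274/92339 ≈ -1.5941e+5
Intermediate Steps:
j(y) = -1 + y**2 (j(y) = y**2 - 1 = -1 + y**2)
o(Z) = -1 - Z
a(s, b) = -2 + s**2 - b (a(s, b) = 1*(-1 - b) + (-1 + s**2) = (-1 - b) + (-1 + s**2) = -2 + s**2 - b)
v = -481055/92339 (v = -481055/(-2 + 304**2 - 1*75) = -481055/(-2 + 92416 - 75) = -481055/92339 ≈ -5.2097)
r - v = -159411 - 1*(-481055/92339) = -159411 + 481055/92339 = -14719371274/92339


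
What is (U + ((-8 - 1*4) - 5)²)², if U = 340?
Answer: 395641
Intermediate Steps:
(U + ((-8 - 1*4) - 5)²)² = (340 + ((-8 - 1*4) - 5)²)² = (340 + ((-8 - 4) - 5)²)² = (340 + (-12 - 5)²)² = (340 + (-17)²)² = (340 + 289)² = 629² = 395641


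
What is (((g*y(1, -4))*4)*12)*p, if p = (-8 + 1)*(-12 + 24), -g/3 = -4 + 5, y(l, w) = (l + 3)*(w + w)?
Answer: -387072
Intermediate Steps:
y(l, w) = 2*w*(3 + l) (y(l, w) = (3 + l)*(2*w) = 2*w*(3 + l))
g = -3 (g = -3*(-4 + 5) = -3*1 = -3)
p = -84 (p = -7*12 = -84)
(((g*y(1, -4))*4)*12)*p = ((-6*(-4)*(3 + 1)*4)*12)*(-84) = ((-6*(-4)*4*4)*12)*(-84) = ((-3*(-32)*4)*12)*(-84) = ((96*4)*12)*(-84) = (384*12)*(-84) = 4608*(-84) = -387072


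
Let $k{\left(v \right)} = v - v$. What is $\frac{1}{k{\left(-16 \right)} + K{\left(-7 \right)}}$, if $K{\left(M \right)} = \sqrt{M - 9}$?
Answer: $- \frac{i}{4} \approx - 0.25 i$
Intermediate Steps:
$k{\left(v \right)} = 0$
$K{\left(M \right)} = \sqrt{-9 + M}$
$\frac{1}{k{\left(-16 \right)} + K{\left(-7 \right)}} = \frac{1}{0 + \sqrt{-9 - 7}} = \frac{1}{0 + \sqrt{-16}} = \frac{1}{0 + 4 i} = \frac{1}{4 i} = - \frac{i}{4}$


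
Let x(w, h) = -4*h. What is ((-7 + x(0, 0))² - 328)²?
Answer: 77841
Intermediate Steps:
((-7 + x(0, 0))² - 328)² = ((-7 - 4*0)² - 328)² = ((-7 + 0)² - 328)² = ((-7)² - 328)² = (49 - 328)² = (-279)² = 77841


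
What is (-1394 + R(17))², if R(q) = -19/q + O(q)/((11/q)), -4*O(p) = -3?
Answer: 1087183667761/559504 ≈ 1.9431e+6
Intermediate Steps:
O(p) = ¾ (O(p) = -¼*(-3) = ¾)
R(q) = -19/q + 3*q/44 (R(q) = -19/q + 3/(4*((11/q))) = -19/q + 3*(q/11)/4 = -19/q + 3*q/44)
(-1394 + R(17))² = (-1394 + (-19/17 + (3/44)*17))² = (-1394 + (-19*1/17 + 51/44))² = (-1394 + (-19/17 + 51/44))² = (-1394 + 31/748)² = (-1042681/748)² = 1087183667761/559504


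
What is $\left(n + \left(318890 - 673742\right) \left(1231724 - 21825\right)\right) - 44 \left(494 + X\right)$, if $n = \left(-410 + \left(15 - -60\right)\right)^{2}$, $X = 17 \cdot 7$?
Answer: $-429334994695$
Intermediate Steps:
$X = 119$
$n = 112225$ ($n = \left(-410 + \left(15 + 60\right)\right)^{2} = \left(-410 + 75\right)^{2} = \left(-335\right)^{2} = 112225$)
$\left(n + \left(318890 - 673742\right) \left(1231724 - 21825\right)\right) - 44 \left(494 + X\right) = \left(112225 + \left(318890 - 673742\right) \left(1231724 - 21825\right)\right) - 44 \left(494 + 119\right) = \left(112225 - 429335079948\right) - 26972 = -429334967723 - 26972 = -429334994695$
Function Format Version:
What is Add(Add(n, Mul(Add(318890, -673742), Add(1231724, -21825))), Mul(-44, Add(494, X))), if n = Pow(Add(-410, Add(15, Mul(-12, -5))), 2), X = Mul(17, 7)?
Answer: -429334994695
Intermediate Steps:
X = 119
n = 112225 (n = Pow(Add(-410, Add(15, 60)), 2) = Pow(Add(-410, 75), 2) = Pow(-335, 2) = 112225)
Add(Add(n, Mul(Add(318890, -673742), Add(1231724, -21825))), Mul(-44, Add(494, X))) = Add(Add(112225, Mul(Add(318890, -673742), Add(1231724, -21825))), Mul(-44, Add(494, 119))) = Add(Add(112225, Mul(-354852, 1209899)), Mul(-44, 613)) = Add(Add(112225, -429335079948), -26972) = Add(-429334967723, -26972) = -429334994695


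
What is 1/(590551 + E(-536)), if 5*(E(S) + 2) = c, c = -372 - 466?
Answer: 5/2951907 ≈ 1.6938e-6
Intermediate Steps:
c = -838
E(S) = -848/5 (E(S) = -2 + (⅕)*(-838) = -2 - 838/5 = -848/5)
1/(590551 + E(-536)) = 1/(590551 - 848/5) = 1/(2951907/5) = 5/2951907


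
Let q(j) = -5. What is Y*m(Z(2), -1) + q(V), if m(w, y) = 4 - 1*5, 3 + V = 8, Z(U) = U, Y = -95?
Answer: 90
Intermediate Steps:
V = 5 (V = -3 + 8 = 5)
m(w, y) = -1 (m(w, y) = 4 - 5 = -1)
Y*m(Z(2), -1) + q(V) = -95*(-1) - 5 = 95 - 5 = 90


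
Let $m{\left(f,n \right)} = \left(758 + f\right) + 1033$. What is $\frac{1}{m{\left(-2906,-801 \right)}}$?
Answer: $- \frac{1}{1115} \approx -0.00089686$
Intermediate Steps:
$m{\left(f,n \right)} = 1791 + f$
$\frac{1}{m{\left(-2906,-801 \right)}} = \frac{1}{1791 - 2906} = \frac{1}{-1115} = - \frac{1}{1115}$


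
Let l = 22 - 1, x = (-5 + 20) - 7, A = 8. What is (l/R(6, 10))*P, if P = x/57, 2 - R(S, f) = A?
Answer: -28/57 ≈ -0.49123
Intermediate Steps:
x = 8 (x = 15 - 7 = 8)
R(S, f) = -6 (R(S, f) = 2 - 1*8 = 2 - 8 = -6)
l = 21
P = 8/57 ≈ 0.14035
(l/R(6, 10))*P = (21/(-6))*(8/57) = (21*(-⅙))*(8/57) = -7/2*8/57 = -28/57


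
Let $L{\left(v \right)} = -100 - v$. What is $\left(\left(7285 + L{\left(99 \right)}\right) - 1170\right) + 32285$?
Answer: $38201$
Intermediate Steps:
$\left(\left(7285 + L{\left(99 \right)}\right) - 1170\right) + 32285 = \left(\left(7285 - 199\right) - 1170\right) + 32285 = \left(7086 - 1170\right) + 32285 = 5916 + 32285 = 38201$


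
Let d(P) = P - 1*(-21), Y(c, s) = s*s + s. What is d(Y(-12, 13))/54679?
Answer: 203/54679 ≈ 0.0037126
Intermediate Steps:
Y(c, s) = s + s**2 (Y(c, s) = s**2 + s = s + s**2)
d(P) = 21 + P (d(P) = P + 21 = 21 + P)
d(Y(-12, 13))/54679 = (21 + 13*(1 + 13))/54679 = (21 + 13*14)*(1/54679) = (21 + 182)*(1/54679) = 203*(1/54679) = 203/54679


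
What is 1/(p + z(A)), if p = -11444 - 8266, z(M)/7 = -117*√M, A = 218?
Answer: -365/4486263 + 91*√218/26917578 ≈ -3.1444e-5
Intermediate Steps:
z(M) = -819*√M (z(M) = 7*(-117*√M) = -819*√M)
p = -19710
1/(p + z(A)) = 1/(-19710 - 819*√218)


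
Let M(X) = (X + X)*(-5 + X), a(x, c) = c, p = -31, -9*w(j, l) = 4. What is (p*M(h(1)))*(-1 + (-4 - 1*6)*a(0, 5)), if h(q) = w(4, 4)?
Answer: 206584/27 ≈ 7651.3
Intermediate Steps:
w(j, l) = -4/9 (w(j, l) = -⅑*4 = -4/9)
h(q) = -4/9
M(X) = 2*X*(-5 + X) (M(X) = (2*X)*(-5 + X) = 2*X*(-5 + X))
(p*M(h(1)))*(-1 + (-4 - 1*6)*a(0, 5)) = (-62*(-4)*(-5 - 4/9)/9)*(-1 + (-4 - 1*6)*5) = (-62*(-4)*(-49)/(9*9))*(-1 + (-4 - 6)*5) = (-31*392/81)*(-1 - 10*5) = -12152*(-1 - 50)/81 = -12152/81*(-51) = 206584/27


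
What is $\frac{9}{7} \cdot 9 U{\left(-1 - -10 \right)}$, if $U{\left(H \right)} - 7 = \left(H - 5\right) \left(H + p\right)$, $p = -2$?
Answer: $405$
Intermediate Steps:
$U{\left(H \right)} = 7 + \left(-5 + H\right) \left(-2 + H\right)$ ($U{\left(H \right)} = 7 + \left(H - 5\right) \left(H - 2\right) = 7 + \left(-5 + H\right) \left(-2 + H\right)$)
$\frac{9}{7} \cdot 9 U{\left(-1 - -10 \right)} = \frac{9}{7} \cdot 9 \left(17 + \left(-1 - -10\right)^{2} - 7 \left(-1 - -10\right)\right) = 9 \cdot \frac{1}{7} \cdot 9 \left(17 + \left(-1 + 10\right)^{2} - 7 \left(-1 + 10\right)\right) = \frac{9}{7} \cdot 9 \left(17 + 9^{2} - 63\right) = \frac{81 \left(17 + 81 - 63\right)}{7} = \frac{81}{7} \cdot 35 = 405$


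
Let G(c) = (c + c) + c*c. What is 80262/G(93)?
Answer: 26754/2945 ≈ 9.0845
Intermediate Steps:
G(c) = c² + 2*c (G(c) = 2*c + c² = c² + 2*c)
80262/G(93) = 80262/((93*(2 + 93))) = 80262/((93*95)) = 80262/8835 = 80262*(1/8835) = 26754/2945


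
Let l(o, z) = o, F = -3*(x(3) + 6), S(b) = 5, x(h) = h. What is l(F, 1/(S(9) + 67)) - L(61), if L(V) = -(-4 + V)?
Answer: 30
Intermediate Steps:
L(V) = 4 - V
F = -27 (F = -3*(3 + 6) = -3*9 = -27)
l(F, 1/(S(9) + 67)) - L(61) = -27 - (4 - 1*61) = -27 - (4 - 61) = -27 - 1*(-57) = -27 + 57 = 30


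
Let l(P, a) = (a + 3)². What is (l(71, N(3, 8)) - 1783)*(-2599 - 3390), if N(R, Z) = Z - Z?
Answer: 10624486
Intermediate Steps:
N(R, Z) = 0
l(P, a) = (3 + a)²
(l(71, N(3, 8)) - 1783)*(-2599 - 3390) = ((3 + 0)² - 1783)*(-2599 - 3390) = (3² - 1783)*(-5989) = (9 - 1783)*(-5989) = -1774*(-5989) = 10624486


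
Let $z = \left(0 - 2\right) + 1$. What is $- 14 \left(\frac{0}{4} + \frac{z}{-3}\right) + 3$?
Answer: $- \frac{5}{3} \approx -1.6667$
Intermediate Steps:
$z = -1$ ($z = -2 + 1 = -1$)
$- 14 \left(\frac{0}{4} + \frac{z}{-3}\right) + 3 = - 14 \left(\frac{0}{4} - \frac{1}{-3}\right) + 3 = - 14 \left(0 \cdot \frac{1}{4} - - \frac{1}{3}\right) + 3 = - 14 \left(0 + \frac{1}{3}\right) + 3 = \left(-14\right) \frac{1}{3} + 3 = - \frac{14}{3} + 3 = - \frac{5}{3}$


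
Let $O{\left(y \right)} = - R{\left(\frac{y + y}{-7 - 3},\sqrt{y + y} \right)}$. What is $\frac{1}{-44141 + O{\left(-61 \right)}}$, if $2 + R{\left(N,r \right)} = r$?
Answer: $\frac{i}{\sqrt{122} - 44139 i} \approx -2.2656 \cdot 10^{-5} + 5.6694 \cdot 10^{-9} i$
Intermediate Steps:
$R{\left(N,r \right)} = -2 + r$
$O{\left(y \right)} = 2 - \sqrt{2} \sqrt{y}$ ($O{\left(y \right)} = - (-2 + \sqrt{y + y}) = - (-2 + \sqrt{2 y}) = - (-2 + \sqrt{2} \sqrt{y}) = 2 - \sqrt{2} \sqrt{y}$)
$\frac{1}{-44141 + O{\left(-61 \right)}} = \frac{1}{-44141 + \left(2 - \sqrt{2} \sqrt{-61}\right)} = \frac{1}{-44141 + \left(2 - \sqrt{2} i \sqrt{61}\right)} = \frac{1}{-44141 + \left(2 - i \sqrt{122}\right)} = \frac{1}{-44139 - i \sqrt{122}}$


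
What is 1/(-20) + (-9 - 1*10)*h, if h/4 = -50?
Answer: 75999/20 ≈ 3799.9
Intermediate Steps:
h = -200 (h = 4*(-50) = -200)
1/(-20) + (-9 - 1*10)*h = 1/(-20) + (-9 - 1*10)*(-200) = -1/20 + (-9 - 10)*(-200) = -1/20 - 19*(-200) = -1/20 + 3800 = 75999/20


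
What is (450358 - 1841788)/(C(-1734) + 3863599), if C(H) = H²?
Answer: -278286/1374071 ≈ -0.20253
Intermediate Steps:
(450358 - 1841788)/(C(-1734) + 3863599) = (450358 - 1841788)/((-1734)² + 3863599) = -1391430/(3006756 + 3863599) = -1391430/6870355 = -1391430*1/6870355 = -278286/1374071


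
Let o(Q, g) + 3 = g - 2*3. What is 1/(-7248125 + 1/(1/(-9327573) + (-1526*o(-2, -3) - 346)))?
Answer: -167579176517/1214634818782953052 ≈ -1.3797e-7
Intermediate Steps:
o(Q, g) = -9 + g (o(Q, g) = -3 + (g - 2*3) = -3 + (g - 6) = -3 + (-6 + g) = -9 + g)
1/(-7248125 + 1/(1/(-9327573) + (-1526*o(-2, -3) - 346))) = 1/(-7248125 + 1/(1/(-9327573) + (-1526*(-9 - 3) - 346))) = 1/(-7248125 + 1/(-1/9327573 + (-1526*(-12) - 346))) = 1/(-7248125 + 1/(-1/9327573 + (18312 - 346))) = 1/(-7248125 + 1/(-1/9327573 + 17966)) = 1/(-7248125 + 1/(167579176517/9327573)) = 1/(-7248125 + 9327573/167579176517) = 1/(-1214634818782953052/167579176517) = -167579176517/1214634818782953052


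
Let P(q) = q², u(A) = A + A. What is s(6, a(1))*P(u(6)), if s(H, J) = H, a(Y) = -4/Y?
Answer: 864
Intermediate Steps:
u(A) = 2*A
s(6, a(1))*P(u(6)) = 6*(2*6)² = 6*12² = 6*144 = 864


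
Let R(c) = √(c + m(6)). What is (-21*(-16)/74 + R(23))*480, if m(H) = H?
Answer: 80640/37 + 480*√29 ≈ 4764.3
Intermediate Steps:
R(c) = √(6 + c) (R(c) = √(c + 6) = √(6 + c))
(-21*(-16)/74 + R(23))*480 = (-21*(-16)/74 + √(6 + 23))*480 = (336*(1/74) + √29)*480 = (168/37 + √29)*480 = 80640/37 + 480*√29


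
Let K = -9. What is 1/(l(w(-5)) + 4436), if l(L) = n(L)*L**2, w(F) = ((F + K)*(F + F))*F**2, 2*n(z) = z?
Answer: 1/21437504436 ≈ 4.6647e-11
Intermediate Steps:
n(z) = z/2
w(F) = 2*F**3*(-9 + F) (w(F) = ((F - 9)*(F + F))*F**2 = ((-9 + F)*(2*F))*F**2 = (2*F*(-9 + F))*F**2 = 2*F**3*(-9 + F))
l(L) = L**3/2 (l(L) = (L/2)*L**2 = L**3/2)
1/(l(w(-5)) + 4436) = 1/((2*(-5)**3*(-9 - 5))**3/2 + 4436) = 1/((2*(-125)*(-14))**3/2 + 4436) = 1/((1/2)*3500**3 + 4436) = 1/((1/2)*42875000000 + 4436) = 1/(21437500000 + 4436) = 1/21437504436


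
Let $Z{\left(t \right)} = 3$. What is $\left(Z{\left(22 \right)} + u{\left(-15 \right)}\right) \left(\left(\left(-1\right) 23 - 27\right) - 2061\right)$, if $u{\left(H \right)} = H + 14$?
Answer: $-4222$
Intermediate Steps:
$u{\left(H \right)} = 14 + H$
$\left(Z{\left(22 \right)} + u{\left(-15 \right)}\right) \left(\left(\left(-1\right) 23 - 27\right) - 2061\right) = \left(3 + \left(14 - 15\right)\right) \left(\left(\left(-1\right) 23 - 27\right) - 2061\right) = \left(3 - 1\right) \left(\left(-23 - 27\right) - 2061\right) = 2 \left(-50 - 2061\right) = 2 \left(-2111\right) = -4222$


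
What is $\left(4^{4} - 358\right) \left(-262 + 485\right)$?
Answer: $-22746$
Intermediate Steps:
$\left(4^{4} - 358\right) \left(-262 + 485\right) = \left(256 - 358\right) 223 = \left(-102\right) 223 = -22746$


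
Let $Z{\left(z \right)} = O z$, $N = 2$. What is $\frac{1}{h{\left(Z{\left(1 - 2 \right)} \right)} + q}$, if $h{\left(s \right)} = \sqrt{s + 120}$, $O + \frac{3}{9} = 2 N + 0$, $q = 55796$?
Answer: $\frac{167388}{9339580499} - \frac{\sqrt{1047}}{9339580499} \approx 1.7919 \cdot 10^{-5}$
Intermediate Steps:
$O = \frac{11}{3}$ ($O = - \frac{1}{3} + \left(2 \cdot 2 + 0\right) = - \frac{1}{3} + \left(4 + 0\right) = - \frac{1}{3} + 4 = \frac{11}{3} \approx 3.6667$)
$Z{\left(z \right)} = \frac{11 z}{3}$
$h{\left(s \right)} = \sqrt{120 + s}$
$\frac{1}{h{\left(Z{\left(1 - 2 \right)} \right)} + q} = \frac{1}{\sqrt{120 + \frac{11 \left(1 - 2\right)}{3}} + 55796} = \frac{1}{\sqrt{120 + \frac{11}{3} \left(-1\right)} + 55796} = \frac{1}{\sqrt{120 - \frac{11}{3}} + 55796} = \frac{1}{\sqrt{\frac{349}{3}} + 55796} = \frac{1}{\frac{\sqrt{1047}}{3} + 55796} = \frac{1}{55796 + \frac{\sqrt{1047}}{3}}$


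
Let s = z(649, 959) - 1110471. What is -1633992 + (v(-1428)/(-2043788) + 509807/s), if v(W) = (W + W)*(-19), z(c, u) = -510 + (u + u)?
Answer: -925938464438678599/566672412661 ≈ -1.6340e+6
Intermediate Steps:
z(c, u) = -510 + 2*u
s = -1109063 (s = (-510 + 2*959) - 1110471 = (-510 + 1918) - 1110471 = 1408 - 1110471 = -1109063)
v(W) = -38*W (v(W) = (2*W)*(-19) = -38*W)
-1633992 + (v(-1428)/(-2043788) + 509807/s) = -1633992 + (-38*(-1428)/(-2043788) + 509807/(-1109063)) = -1633992 + (54264*(-1/2043788) + 509807*(-1/1109063)) = -1633992 + (-13566/510947 - 509807/1109063) = -1633992 - 275529905887/566672412661 = -925938464438678599/566672412661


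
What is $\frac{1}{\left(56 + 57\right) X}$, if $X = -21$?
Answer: $- \frac{1}{2373} \approx -0.00042141$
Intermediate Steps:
$\frac{1}{\left(56 + 57\right) X} = \frac{1}{\left(56 + 57\right) \left(-21\right)} = \frac{1}{113 \left(-21\right)} = \frac{1}{-2373} = - \frac{1}{2373}$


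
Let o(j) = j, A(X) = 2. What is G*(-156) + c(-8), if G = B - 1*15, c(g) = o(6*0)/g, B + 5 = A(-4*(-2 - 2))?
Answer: 2808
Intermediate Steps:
B = -3 (B = -5 + 2 = -3)
c(g) = 0 (c(g) = (6*0)/g = 0/g = 0)
G = -18 (G = -3 - 1*15 = -3 - 15 = -18)
G*(-156) + c(-8) = -18*(-156) + 0 = 2808 + 0 = 2808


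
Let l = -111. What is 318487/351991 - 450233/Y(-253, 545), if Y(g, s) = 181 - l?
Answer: -158384965699/102781372 ≈ -1541.0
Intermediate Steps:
Y(g, s) = 292 (Y(g, s) = 181 - 1*(-111) = 181 + 111 = 292)
318487/351991 - 450233/Y(-253, 545) = 318487/351991 - 450233/292 = -158384965699/102781372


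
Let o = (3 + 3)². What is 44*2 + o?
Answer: 124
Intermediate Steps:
o = 36 (o = 6² = 36)
44*2 + o = 44*2 + 36 = 88 + 36 = 124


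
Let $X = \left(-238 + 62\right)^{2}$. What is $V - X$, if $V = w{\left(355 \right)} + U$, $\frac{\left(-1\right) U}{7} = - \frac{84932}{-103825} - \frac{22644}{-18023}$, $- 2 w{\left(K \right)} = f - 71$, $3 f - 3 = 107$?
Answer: $- \frac{347751100765087}{11227427850} \approx -30973.0$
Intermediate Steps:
$f = \frac{110}{3}$ ($f = 1 + \frac{1}{3} \cdot 107 = 1 + \frac{107}{3} = \frac{110}{3} \approx 36.667$)
$w{\left(K \right)} = \frac{103}{6}$ ($w{\left(K \right)} = - \frac{\frac{110}{3} - 71}{2} = \left(- \frac{1}{2}\right) \left(- \frac{103}{3}\right) = \frac{103}{6}$)
$X = 30976$ ($X = \left(-176\right)^{2} = 30976$)
$U = - \frac{27172199152}{1871237975}$ ($U = - 7 \left(- \frac{84932}{-103825} - \frac{22644}{-18023}\right) = - 7 \left(\left(-84932\right) \left(- \frac{1}{103825}\right) - - \frac{22644}{18023}\right) = - 7 \left(\frac{84932}{103825} + \frac{22644}{18023}\right) = \left(-7\right) \frac{3881742736}{1871237975} = - \frac{27172199152}{1871237975} \approx -14.521$)
$V = \frac{29704316513}{11227427850}$ ($V = \frac{103}{6} - \frac{27172199152}{1871237975} = \frac{29704316513}{11227427850} \approx 2.6457$)
$V - X = \frac{29704316513}{11227427850} - 30976 = - \frac{347751100765087}{11227427850}$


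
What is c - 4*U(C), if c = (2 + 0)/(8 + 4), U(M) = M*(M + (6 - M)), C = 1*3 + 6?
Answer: -1295/6 ≈ -215.83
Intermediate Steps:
C = 9 (C = 3 + 6 = 9)
U(M) = 6*M (U(M) = M*6 = 6*M)
c = ⅙ (c = 2/12 = 2*(1/12) = ⅙ ≈ 0.16667)
c - 4*U(C) = ⅙ - 24*9 = ⅙ - 4*54 = ⅙ - 216 = -1295/6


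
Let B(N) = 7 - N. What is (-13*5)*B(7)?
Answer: 0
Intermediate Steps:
(-13*5)*B(7) = (-13*5)*(7 - 1*7) = -65*(7 - 7) = -65*0 = 0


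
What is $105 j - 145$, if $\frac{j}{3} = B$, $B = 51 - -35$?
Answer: $26945$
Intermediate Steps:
$B = 86$ ($B = 51 + 35 = 86$)
$j = 258$ ($j = 3 \cdot 86 = 258$)
$105 j - 145 = 105 \cdot 258 - 145 = 27090 - 145 = 26945$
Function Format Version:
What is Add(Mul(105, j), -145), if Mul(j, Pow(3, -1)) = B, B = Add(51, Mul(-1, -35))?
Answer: 26945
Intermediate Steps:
B = 86 (B = Add(51, 35) = 86)
j = 258 (j = Mul(3, 86) = 258)
Add(Mul(105, j), -145) = Add(Mul(105, 258), -145) = Add(27090, -145) = 26945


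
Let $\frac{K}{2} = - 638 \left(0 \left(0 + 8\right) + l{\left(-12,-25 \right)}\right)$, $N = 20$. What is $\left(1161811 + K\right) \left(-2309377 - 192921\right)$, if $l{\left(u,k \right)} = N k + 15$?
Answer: $-4455769481958$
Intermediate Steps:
$l{\left(u,k \right)} = 15 + 20 k$ ($l{\left(u,k \right)} = 20 k + 15 = 15 + 20 k$)
$K = 618860$ ($K = 2 \left(- 638 \left(0 \left(0 + 8\right) + \left(15 + 20 \left(-25\right)\right)\right)\right) = 2 \left(- 638 \left(0 \cdot 8 + \left(15 - 500\right)\right)\right) = 2 \left(- 638 \left(0 - 485\right)\right) = 2 \left(\left(-638\right) \left(-485\right)\right) = 2 \cdot 309430 = 618860$)
$\left(1161811 + K\right) \left(-2309377 - 192921\right) = \left(1161811 + 618860\right) \left(-2309377 - 192921\right) = 1780671 \left(-2502298\right) = -4455769481958$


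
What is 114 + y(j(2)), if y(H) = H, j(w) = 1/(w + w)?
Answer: 457/4 ≈ 114.25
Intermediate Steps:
j(w) = 1/(2*w)
114 + y(j(2)) = 114 + (½)/2 = 114 + (½)*(½) = 114 + ¼ = 457/4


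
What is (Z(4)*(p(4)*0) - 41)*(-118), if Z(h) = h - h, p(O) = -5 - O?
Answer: 4838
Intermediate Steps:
Z(h) = 0
(Z(4)*(p(4)*0) - 41)*(-118) = (0*((-5 - 1*4)*0) - 41)*(-118) = (0*((-5 - 4)*0) - 41)*(-118) = (0*(-9*0) - 41)*(-118) = (0*0 - 41)*(-118) = (0 - 41)*(-118) = -41*(-118) = 4838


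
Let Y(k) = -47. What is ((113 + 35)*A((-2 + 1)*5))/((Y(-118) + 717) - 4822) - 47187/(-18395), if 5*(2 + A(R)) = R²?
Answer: 15646087/6364670 ≈ 2.4583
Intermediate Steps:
A(R) = -2 + R²/5
((113 + 35)*A((-2 + 1)*5))/((Y(-118) + 717) - 4822) - 47187/(-18395) = ((113 + 35)*(-2 + ((-2 + 1)*5)²/5))/((-47 + 717) - 4822) - 47187/(-18395) = (148*(-2 + (-1*5)²/5))/(670 - 4822) - 47187*(-1/18395) = (148*(-2 + (⅕)*(-5)²))/(-4152) + 47187/18395 = (148*(-2 + (⅕)*25))*(-1/4152) + 47187/18395 = (148*(-2 + 5))*(-1/4152) + 47187/18395 = (148*3)*(-1/4152) + 47187/18395 = 444*(-1/4152) + 47187/18395 = -37/346 + 47187/18395 = 15646087/6364670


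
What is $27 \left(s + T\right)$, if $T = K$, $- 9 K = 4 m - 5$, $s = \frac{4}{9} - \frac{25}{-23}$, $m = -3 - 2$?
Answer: $\frac{2676}{23} \approx 116.35$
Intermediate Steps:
$m = -5$
$s = \frac{317}{207}$ ($s = 4 \cdot \frac{1}{9} - - \frac{25}{23} = \frac{4}{9} + \frac{25}{23} = \frac{317}{207} \approx 1.5314$)
$K = \frac{25}{9}$ ($K = - \frac{4 \left(-5\right) - 5}{9} = - \frac{-20 - 5}{9} = \left(- \frac{1}{9}\right) \left(-25\right) = \frac{25}{9} \approx 2.7778$)
$T = \frac{25}{9} \approx 2.7778$
$27 \left(s + T\right) = 27 \left(\frac{317}{207} + \frac{25}{9}\right) = 27 \cdot \frac{892}{207} = \frac{2676}{23}$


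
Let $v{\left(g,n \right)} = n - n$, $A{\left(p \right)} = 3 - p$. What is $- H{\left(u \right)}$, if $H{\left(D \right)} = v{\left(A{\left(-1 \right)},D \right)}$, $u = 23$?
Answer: $0$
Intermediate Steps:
$v{\left(g,n \right)} = 0$
$H{\left(D \right)} = 0$
$- H{\left(u \right)} = \left(-1\right) 0 = 0$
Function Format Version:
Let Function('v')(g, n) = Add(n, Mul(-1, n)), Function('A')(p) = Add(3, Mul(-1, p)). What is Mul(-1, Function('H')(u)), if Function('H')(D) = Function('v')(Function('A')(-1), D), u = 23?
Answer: 0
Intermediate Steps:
Function('v')(g, n) = 0
Function('H')(D) = 0
Mul(-1, Function('H')(u)) = Mul(-1, 0) = 0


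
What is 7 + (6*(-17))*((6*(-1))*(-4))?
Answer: -2441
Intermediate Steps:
7 + (6*(-17))*((6*(-1))*(-4)) = 7 - (-612)*(-4) = 7 - 102*24 = 7 - 2448 = -2441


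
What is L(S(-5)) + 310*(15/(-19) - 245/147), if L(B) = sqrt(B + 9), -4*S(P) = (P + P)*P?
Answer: -43400/57 + I*sqrt(14)/2 ≈ -761.4 + 1.8708*I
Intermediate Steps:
S(P) = -P**2/2 (S(P) = -(P + P)*P/4 = -2*P*P/4 = -P**2/2)
L(B) = sqrt(9 + B)
L(S(-5)) + 310*(15/(-19) - 245/147) = sqrt(9 - 1/2*(-5)**2) + 310*(15/(-19) - 245/147) = sqrt(9 - 1/2*25) + 310*(15*(-1/19) - 245*1/147) = sqrt(9 - 25/2) + 310*(-15/19 - 5/3) = sqrt(-7/2) + 310*(-140/57) = I*sqrt(14)/2 - 43400/57 = -43400/57 + I*sqrt(14)/2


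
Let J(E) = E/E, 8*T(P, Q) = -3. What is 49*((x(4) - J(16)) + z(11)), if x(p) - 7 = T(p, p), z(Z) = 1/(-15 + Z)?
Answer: 2107/8 ≈ 263.38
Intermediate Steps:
T(P, Q) = -3/8 (T(P, Q) = (1/8)*(-3) = -3/8)
x(p) = 53/8 (x(p) = 7 - 3/8 = 53/8)
J(E) = 1
49*((x(4) - J(16)) + z(11)) = 49*((53/8 - 1*1) + 1/(-15 + 11)) = 49*((53/8 - 1) + 1/(-4)) = 49*(45/8 - 1/4) = 49*(43/8) = 2107/8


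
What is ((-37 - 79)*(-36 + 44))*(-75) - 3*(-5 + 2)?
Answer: 69609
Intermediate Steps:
((-37 - 79)*(-36 + 44))*(-75) - 3*(-5 + 2) = -116*8*(-75) - 3*(-3) = -928*(-75) + 9 = 69600 + 9 = 69609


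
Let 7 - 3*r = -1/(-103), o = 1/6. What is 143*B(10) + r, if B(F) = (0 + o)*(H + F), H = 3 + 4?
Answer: 251833/618 ≈ 407.50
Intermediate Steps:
H = 7
o = ⅙ ≈ 0.16667
B(F) = 7/6 + F/6 (B(F) = (0 + ⅙)*(7 + F) = (7 + F)/6 = 7/6 + F/6)
r = 240/103 (r = 7/3 - (-1)/(3*(-103)) = 7/3 - (-1)*(-1)/(3*103) = 7/3 - ⅓*1/103 = 7/3 - 1/309 = 240/103 ≈ 2.3301)
143*B(10) + r = 143*(7/6 + (⅙)*10) + 240/103 = 143*(7/6 + 5/3) + 240/103 = 143*(17/6) + 240/103 = 2431/6 + 240/103 = 251833/618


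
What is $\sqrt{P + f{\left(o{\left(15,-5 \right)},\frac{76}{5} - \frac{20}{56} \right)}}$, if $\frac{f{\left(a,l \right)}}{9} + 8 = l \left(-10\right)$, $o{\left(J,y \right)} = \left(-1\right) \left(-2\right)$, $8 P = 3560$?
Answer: $\frac{2 i \sqrt{11795}}{7} \approx 31.03 i$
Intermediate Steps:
$P = 445$ ($P = \frac{1}{8} \cdot 3560 = 445$)
$o{\left(J,y \right)} = 2$
$f{\left(a,l \right)} = -72 - 90 l$ ($f{\left(a,l \right)} = -72 + 9 l \left(-10\right) = -72 + 9 \left(- 10 l\right) = -72 - 90 l$)
$\sqrt{P + f{\left(o{\left(15,-5 \right)},\frac{76}{5} - \frac{20}{56} \right)}} = \sqrt{445 - \left(72 + 90 \left(\frac{76}{5} - \frac{20}{56}\right)\right)} = \sqrt{445 - \left(72 + 90 \left(76 \cdot \frac{1}{5} - \frac{5}{14}\right)\right)} = \sqrt{445 - \left(72 + 90 \left(\frac{76}{5} - \frac{5}{14}\right)\right)} = \sqrt{445 - \frac{9855}{7}} = \sqrt{- \frac{6740}{7}} = \frac{2 i \sqrt{11795}}{7}$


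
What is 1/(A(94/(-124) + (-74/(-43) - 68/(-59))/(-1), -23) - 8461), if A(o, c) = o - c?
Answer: -157294/1327817991 ≈ -0.00011846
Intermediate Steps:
1/(A(94/(-124) + (-74/(-43) - 68/(-59))/(-1), -23) - 8461) = 1/(((94/(-124) + (-74/(-43) - 68/(-59))/(-1)) - 1*(-23)) - 8461) = 1/(((94*(-1/124) + (-74*(-1/43) - 68*(-1/59))*(-1)) + 23) - 8461) = 1/(((-47/62 + (74/43 + 68/59)*(-1)) + 23) - 8461) = 1/(((-47/62 + (7290/2537)*(-1)) + 23) - 8461) = 1/(((-47/62 - 7290/2537) + 23) - 8461) = 1/((-571219/157294 + 23) - 8461) = 1/(3046543/157294 - 8461) = 1/(-1327817991/157294) = -157294/1327817991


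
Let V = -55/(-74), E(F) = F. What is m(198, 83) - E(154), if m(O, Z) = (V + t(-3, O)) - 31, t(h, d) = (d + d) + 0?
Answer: 15669/74 ≈ 211.74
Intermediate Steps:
t(h, d) = 2*d (t(h, d) = 2*d + 0 = 2*d)
V = 55/74 (V = -55*(-1/74) = 55/74 ≈ 0.74324)
m(O, Z) = -2239/74 + 2*O (m(O, Z) = (55/74 + 2*O) - 31 = -2239/74 + 2*O)
m(198, 83) - E(154) = (-2239/74 + 2*198) - 1*154 = (-2239/74 + 396) - 154 = 27065/74 - 154 = 15669/74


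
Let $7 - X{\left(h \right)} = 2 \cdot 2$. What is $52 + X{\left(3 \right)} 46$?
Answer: $190$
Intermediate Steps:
$X{\left(h \right)} = 3$ ($X{\left(h \right)} = 7 - 2 \cdot 2 = 7 - 4 = 3$)
$52 + X{\left(3 \right)} 46 = 52 + 3 \cdot 46 = 52 + 138 = 190$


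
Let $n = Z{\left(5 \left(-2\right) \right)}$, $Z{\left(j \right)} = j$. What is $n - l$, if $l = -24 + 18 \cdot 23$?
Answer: $-400$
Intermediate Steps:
$n = -10$ ($n = 5 \left(-2\right) = -10$)
$l = 390$ ($l = -24 + 414 = 390$)
$n - l = -10 - 390 = -400$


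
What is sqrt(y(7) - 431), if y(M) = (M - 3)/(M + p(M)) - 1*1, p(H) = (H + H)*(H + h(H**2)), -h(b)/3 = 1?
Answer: 2*I*sqrt(47621)/21 ≈ 20.783*I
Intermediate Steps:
h(b) = -3 (h(b) = -3*1 = -3)
p(H) = 2*H*(-3 + H) (p(H) = (H + H)*(H - 3) = (2*H)*(-3 + H) = 2*H*(-3 + H))
y(M) = -1 + (-3 + M)/(M + 2*M*(-3 + M)) (y(M) = (M - 3)/(M + 2*M*(-3 + M)) - 1*1 = (-3 + M)/(M + 2*M*(-3 + M)) - 1 = -1 + (-3 + M)/(M + 2*M*(-3 + M)))
sqrt(y(7) - 431) = sqrt((-3 - 2*7*(-3 + 7))/(7*(-5 + 2*7)) - 431) = sqrt((-3 - 2*7*4)/(7*(-5 + 14)) - 431) = sqrt((1/7)*(-3 - 56)/9 - 431) = sqrt((1/7)*(1/9)*(-59) - 431) = sqrt(-59/63 - 431) = sqrt(-27212/63) = 2*I*sqrt(47621)/21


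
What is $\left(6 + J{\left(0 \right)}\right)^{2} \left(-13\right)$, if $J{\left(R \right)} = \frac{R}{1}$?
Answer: $-468$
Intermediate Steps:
$J{\left(R \right)} = R$ ($J{\left(R \right)} = R 1 = R$)
$\left(6 + J{\left(0 \right)}\right)^{2} \left(-13\right) = \left(6 + 0\right)^{2} \left(-13\right) = 6^{2} \left(-13\right) = 36 \left(-13\right) = -468$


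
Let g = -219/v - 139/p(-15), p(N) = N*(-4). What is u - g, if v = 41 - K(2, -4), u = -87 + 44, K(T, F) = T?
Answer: -27353/780 ≈ -35.068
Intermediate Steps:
p(N) = -4*N
u = -43
v = 39 (v = 41 - 1*2 = 41 - 2 = 39)
g = -6187/780 (g = -219/39 - 139/((-4*(-15))) = -219*1/39 - 139/60 = -73/13 - 139*1/60 = -73/13 - 139/60 = -6187/780 ≈ -7.9321)
u - g = -43 - 1*(-6187/780) = -43 + 6187/780 = -27353/780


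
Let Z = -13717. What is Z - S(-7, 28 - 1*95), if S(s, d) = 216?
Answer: -13933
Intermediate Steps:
Z - S(-7, 28 - 1*95) = -13717 - 1*216 = -13717 - 216 = -13933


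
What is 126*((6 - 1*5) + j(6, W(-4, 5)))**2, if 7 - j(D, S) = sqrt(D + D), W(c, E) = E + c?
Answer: 9576 - 4032*sqrt(3) ≈ 2592.4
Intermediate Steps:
j(D, S) = 7 - sqrt(2)*sqrt(D) (j(D, S) = 7 - sqrt(D + D) = 7 - sqrt(2*D) = 7 - sqrt(2)*sqrt(D))
126*((6 - 1*5) + j(6, W(-4, 5)))**2 = 126*((6 - 1*5) + (7 - sqrt(2)*sqrt(6)))**2 = 126*((6 - 5) + (7 - 2*sqrt(3)))**2 = 126*(1 + (7 - 2*sqrt(3)))**2 = 126*(8 - 2*sqrt(3))**2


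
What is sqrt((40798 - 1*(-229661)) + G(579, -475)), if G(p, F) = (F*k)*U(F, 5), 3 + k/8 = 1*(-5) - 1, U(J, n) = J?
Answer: 33*I*sqrt(14669) ≈ 3996.8*I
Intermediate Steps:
k = -72 (k = -24 + 8*(1*(-5) - 1) = -24 + 8*(-5 - 1) = -24 + 8*(-6) = -24 - 48 = -72)
G(p, F) = -72*F**2 (G(p, F) = (F*(-72))*F = (-72*F)*F = -72*F**2)
sqrt((40798 - 1*(-229661)) + G(579, -475)) = sqrt((40798 - 1*(-229661)) - 72*(-475)**2) = sqrt((40798 + 229661) - 72*225625) = sqrt(270459 - 16245000) = sqrt(-15974541) = 33*I*sqrt(14669)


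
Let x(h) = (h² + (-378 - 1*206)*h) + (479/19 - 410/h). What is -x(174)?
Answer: 117887242/1653 ≈ 71317.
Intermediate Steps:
x(h) = 479/19 + h² - 584*h - 410/h (x(h) = (h² + (-378 - 206)*h) + (479*(1/19) - 410/h) = (h² - 584*h) + (479/19 - 410/h) = 479/19 + h² - 584*h - 410/h)
-x(174) = -(479/19 + 174² - 584*174 - 410/174) = -(479/19 + 30276 - 101616 - 410*1/174) = -(479/19 + 30276 - 101616 - 205/87) = -1*(-117887242/1653) = 117887242/1653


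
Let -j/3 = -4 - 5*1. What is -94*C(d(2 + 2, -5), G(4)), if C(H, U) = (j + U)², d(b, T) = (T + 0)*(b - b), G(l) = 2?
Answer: -79054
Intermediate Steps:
d(b, T) = 0 (d(b, T) = T*0 = 0)
j = 27 (j = -3*(-4 - 5*1) = -3*(-4 - 5) = -3*(-9) = 27)
C(H, U) = (27 + U)²
-94*C(d(2 + 2, -5), G(4)) = -94*(27 + 2)² = -94*29² = -94*841 = -79054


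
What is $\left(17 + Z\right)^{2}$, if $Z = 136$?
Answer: $23409$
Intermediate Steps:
$\left(17 + Z\right)^{2} = \left(17 + 136\right)^{2} = 153^{2} = 23409$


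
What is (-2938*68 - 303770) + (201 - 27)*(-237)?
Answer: -544792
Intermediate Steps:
(-2938*68 - 303770) + (201 - 27)*(-237) = (-199784 - 303770) + 174*(-237) = -503554 - 41238 = -544792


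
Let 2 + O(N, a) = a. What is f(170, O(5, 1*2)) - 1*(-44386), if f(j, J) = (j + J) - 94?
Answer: 44462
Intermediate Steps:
O(N, a) = -2 + a
f(j, J) = -94 + J + j (f(j, J) = (J + j) - 94 = -94 + J + j)
f(170, O(5, 1*2)) - 1*(-44386) = (-94 + (-2 + 1*2) + 170) - 1*(-44386) = (-94 + (-2 + 2) + 170) + 44386 = (-94 + 0 + 170) + 44386 = 76 + 44386 = 44462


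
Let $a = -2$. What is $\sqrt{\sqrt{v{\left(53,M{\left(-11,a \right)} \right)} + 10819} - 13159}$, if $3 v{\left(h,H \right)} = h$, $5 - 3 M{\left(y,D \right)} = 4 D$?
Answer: $\frac{\sqrt{-118431 + 3 \sqrt{97530}}}{3} \approx 114.26 i$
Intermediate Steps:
$M{\left(y,D \right)} = \frac{5}{3} - \frac{4 D}{3}$
$v{\left(h,H \right)} = \frac{h}{3}$
$\sqrt{\sqrt{v{\left(53,M{\left(-11,a \right)} \right)} + 10819} - 13159} = \sqrt{\sqrt{\frac{1}{3} \cdot 53 + 10819} - 13159} = \sqrt{\sqrt{\frac{53}{3} + 10819} - 13159} = \sqrt{\sqrt{\frac{32510}{3}} - 13159} = \sqrt{\frac{\sqrt{97530}}{3} - 13159} = \sqrt{-13159 + \frac{\sqrt{97530}}{3}}$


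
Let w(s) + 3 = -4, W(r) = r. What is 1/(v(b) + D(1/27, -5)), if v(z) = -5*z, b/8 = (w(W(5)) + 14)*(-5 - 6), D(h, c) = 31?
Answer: 1/3111 ≈ 0.00032144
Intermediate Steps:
w(s) = -7 (w(s) = -3 - 4 = -7)
b = -616 (b = 8*((-7 + 14)*(-5 - 6)) = 8*(7*(-11)) = 8*(-77) = -616)
1/(v(b) + D(1/27, -5)) = 1/(-5*(-616) + 31) = 1/(3080 + 31) = 1/3111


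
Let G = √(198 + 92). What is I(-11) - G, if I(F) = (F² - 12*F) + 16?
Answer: 269 - √290 ≈ 251.97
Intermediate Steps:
G = √290 ≈ 17.029
I(F) = 16 + F² - 12*F
I(-11) - G = (16 + (-11)² - 12*(-11)) - √290 = (16 + 121 + 132) - √290 = 269 - √290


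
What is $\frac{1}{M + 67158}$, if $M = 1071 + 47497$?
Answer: $\frac{1}{115726} \approx 8.6411 \cdot 10^{-6}$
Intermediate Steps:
$M = 48568$
$\frac{1}{M + 67158} = \frac{1}{48568 + 67158} = \frac{1}{115726}$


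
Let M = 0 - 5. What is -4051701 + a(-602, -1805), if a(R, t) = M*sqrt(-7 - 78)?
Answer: -4051701 - 5*I*sqrt(85) ≈ -4.0517e+6 - 46.098*I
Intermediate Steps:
M = -5
a(R, t) = -5*I*sqrt(85) (a(R, t) = -5*sqrt(-7 - 78) = -5*I*sqrt(85))
-4051701 + a(-602, -1805) = -4051701 - 5*I*sqrt(85)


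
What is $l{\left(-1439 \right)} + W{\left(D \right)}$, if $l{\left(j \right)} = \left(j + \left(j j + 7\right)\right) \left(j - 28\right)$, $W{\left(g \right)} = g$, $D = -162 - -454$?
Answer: $-3035646671$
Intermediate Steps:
$D = 292$ ($D = -162 + 454 = 292$)
$l{\left(j \right)} = \left(-28 + j\right) \left(7 + j + j^{2}\right)$ ($l{\left(j \right)} = \left(j + \left(j^{2} + 7\right)\right) \left(-28 + j\right) = \left(j + \left(7 + j^{2}\right)\right) \left(-28 + j\right) = \left(7 + j + j^{2}\right) \left(-28 + j\right) = \left(-28 + j\right) \left(7 + j + j^{2}\right)$)
$l{\left(-1439 \right)} + W{\left(D \right)} = \left(-196 + \left(-1439\right)^{3} - 27 \left(-1439\right)^{2} - -30219\right) + 292 = \left(-196 - 2979767519 - 55909467 + 30219\right) + 292 = -3035646963 + 292 = -3035646671$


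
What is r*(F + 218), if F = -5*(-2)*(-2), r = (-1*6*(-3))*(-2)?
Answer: -7128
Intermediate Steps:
r = -36 (r = -6*(-3)*(-2) = 18*(-2) = -36)
F = -20 (F = 10*(-2) = -20)
r*(F + 218) = -36*(-20 + 218) = -36*198 = -7128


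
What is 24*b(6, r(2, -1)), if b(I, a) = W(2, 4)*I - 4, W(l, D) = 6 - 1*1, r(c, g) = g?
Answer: 624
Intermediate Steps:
W(l, D) = 5 (W(l, D) = 6 - 1 = 5)
b(I, a) = -4 + 5*I (b(I, a) = 5*I - 4 = -4 + 5*I)
24*b(6, r(2, -1)) = 24*(-4 + 5*6) = 24*(-4 + 30) = 24*26 = 624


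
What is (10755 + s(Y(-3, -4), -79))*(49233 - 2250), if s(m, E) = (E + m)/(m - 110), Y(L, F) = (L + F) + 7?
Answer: 55586949807/110 ≈ 5.0534e+8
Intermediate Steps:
Y(L, F) = 7 + F + L (Y(L, F) = (F + L) + 7 = 7 + F + L)
s(m, E) = (E + m)/(-110 + m)
(10755 + s(Y(-3, -4), -79))*(49233 - 2250) = (10755 + (-79 + (7 - 4 - 3))/(-110 + (7 - 4 - 3)))*(49233 - 2250) = (10755 + (-79 + 0)/(-110 + 0))*46983 = (10755 - 79/(-110))*46983 = (10755 - 1/110*(-79))*46983 = (10755 + 79/110)*46983 = (1183129/110)*46983 = 55586949807/110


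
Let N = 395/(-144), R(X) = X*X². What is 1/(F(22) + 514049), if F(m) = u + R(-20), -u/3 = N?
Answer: 48/24290747 ≈ 1.9761e-6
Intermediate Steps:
R(X) = X³
N = -395/144 (N = 395*(-1/144) = -395/144 ≈ -2.7431)
u = 395/48 (u = -3*(-395/144) = 395/48 ≈ 8.2292)
F(m) = -383605/48 (F(m) = 395/48 + (-20)³ = 395/48 - 8000 = -383605/48)
1/(F(22) + 514049) = 1/(-383605/48 + 514049) = 1/(24290747/48) = 48/24290747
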